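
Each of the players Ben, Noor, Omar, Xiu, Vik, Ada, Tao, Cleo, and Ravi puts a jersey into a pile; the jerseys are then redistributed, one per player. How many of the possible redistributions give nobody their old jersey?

This is the derangement count D_9: permutations of 9 items with no fixed point.
By inclusion–exclusion this is Σ_{j=0}^{9} (−1)^j C(9,j)·(9−j)!.
Computing: 362880 − 362880 + 181440 − 60480 + 15120 − 3024 + 504 − 72 + 9 − 1 = 133496.

133496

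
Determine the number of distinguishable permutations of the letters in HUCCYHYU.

Letter multiplicities in HUCCYHYU: C×2, H×2, U×2, Y×2.
So there are 8! / (2!·2!·2!·2!) = 2520 distinguishable arrangements.

2520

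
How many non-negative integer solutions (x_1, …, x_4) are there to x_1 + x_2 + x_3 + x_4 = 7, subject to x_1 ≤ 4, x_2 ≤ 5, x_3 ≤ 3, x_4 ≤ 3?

66

Ignoring the caps, the number of non-negative solutions to x_1+…+x_4 = 7 is C(10,3) = 120.
Subtract solutions that violate a single cap (substitute x_i' = x_i − (cap_i+1)): x_1 ≥ 5 gives C(5,3) = 10; x_2 ≥ 6 gives C(4,3) = 4; x_3 ≥ 4 gives C(6,3) = 20; x_4 ≥ 4 gives C(6,3) = 20. Together 54.
No two caps can be exceeded simultaneously, so the pair terms are all 0.
By inclusion–exclusion the count is 120 − 54 + 0 = 66.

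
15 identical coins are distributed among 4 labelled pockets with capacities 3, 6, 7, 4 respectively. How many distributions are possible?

By stars and bars, unrestricted non-negative solutions to x_1+…+x_4 = 15 number C(15+3,3) = 816.
Subtract solutions that violate a single cap (substitute x_i' = x_i − (cap_i+1)): x_1 ≥ 4 gives C(14,3) = 364; x_2 ≥ 7 gives C(11,3) = 165; x_3 ≥ 8 gives C(10,3) = 120; x_4 ≥ 5 gives C(13,3) = 286. Together 935.
Add back pairs where two caps are both exceeded: 35 + 20 + 84 + 1 + 20 + 10 = 170.
By inclusion–exclusion the count is 816 − 935 + 170 = 51.

51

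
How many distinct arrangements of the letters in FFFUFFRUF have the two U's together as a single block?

Treat the 2 copies of U as a single block. The multiset to arrange is then {UU, F, F, F, F, F, F, R}, 8 items in all.
That gives (8)!/(6!) = 56 arrangements.

56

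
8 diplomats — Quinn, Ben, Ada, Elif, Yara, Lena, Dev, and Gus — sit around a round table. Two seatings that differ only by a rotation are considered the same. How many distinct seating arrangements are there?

Fix one person's seat to break rotational symmetry; the remaining 7 people can be arranged in (7)! = 5040 ways.

5040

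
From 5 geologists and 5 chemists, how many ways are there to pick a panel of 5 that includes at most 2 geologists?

Split by how many geologists are chosen (0 through 2).
Sum: C(5,0)·C(5,5) + C(5,1)·C(5,4) + C(5,2)·C(5,3) = 1 + 25 + 100 = 126.

126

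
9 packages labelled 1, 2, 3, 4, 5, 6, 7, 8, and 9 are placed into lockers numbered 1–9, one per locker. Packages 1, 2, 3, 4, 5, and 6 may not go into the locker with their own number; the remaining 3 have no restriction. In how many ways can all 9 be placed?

183822

Let Aᵢ (for 1 ≤ i ≤ 6) be the placements that put package i in its forbidden locker. Any j of these fix j positions, leaving (9−j)! ways to fill the rest, and there are C(6,j) ways to pick which j.
By inclusion–exclusion, the number of valid placements is Σ_{j=0}^{6} (−1)^j C(6,j)·(9−j)!.
Computing: 362880 − 241920 + 75600 − 14400 + 1800 − 144 + 6 = 183822.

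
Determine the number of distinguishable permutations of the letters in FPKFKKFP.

Letter multiplicities in FPKFKKFP: F×3, K×3, P×2.
Dividing 8! = 40320 by 3!·3!·2! = 72 for the repeated letters gives 560.

560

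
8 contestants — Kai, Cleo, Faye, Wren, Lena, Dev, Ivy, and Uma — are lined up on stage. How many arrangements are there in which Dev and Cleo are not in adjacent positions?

30240

There are 8! = 40320 arrangements in all. If Dev and Cleo are adjacent, merging them into one block gives 2·(7)! = 10080 arrangements.
Complementary counting: 40320 − 10080 = 30240.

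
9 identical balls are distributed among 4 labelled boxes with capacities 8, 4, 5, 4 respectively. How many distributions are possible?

129

Ignoring the caps, the number of non-negative solutions to x_1+…+x_4 = 9 is C(12,3) = 220.
Subtract solutions that violate a single cap (substitute x_i' = x_i − (cap_i+1)): x_1 ≥ 9 gives C(3,3) = 1; x_2 ≥ 5 gives C(7,3) = 35; x_3 ≥ 6 gives C(6,3) = 20; x_4 ≥ 5 gives C(7,3) = 35. Together 91.
No two caps can be exceeded simultaneously, so the pair terms are all 0.
By inclusion–exclusion the count is 220 − 91 + 0 = 129.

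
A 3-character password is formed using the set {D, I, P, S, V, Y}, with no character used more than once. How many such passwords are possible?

120

With no repetition, fill the 3 characters in order: 6 choices, then 5, down to 4.
6 × 5 × 4 = 120.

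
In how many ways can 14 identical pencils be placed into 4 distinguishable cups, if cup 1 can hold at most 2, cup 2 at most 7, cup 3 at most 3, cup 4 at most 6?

30

By stars and bars, unrestricted non-negative solutions to x_1+…+x_4 = 14 number C(14+3,3) = 680.
Subtract solutions that violate a single cap (substitute x_i' = x_i − (cap_i+1)): x_1 ≥ 3 gives C(14,3) = 364; x_2 ≥ 8 gives C(9,3) = 84; x_3 ≥ 4 gives C(13,3) = 286; x_4 ≥ 7 gives C(10,3) = 120. Together 854.
Add back pairs where two caps are both exceeded: 20 + 120 + 35 + 10 + 0 + 20 = 205.
Subtract triples: 0 + 0 + 1 + 0 = 1.
By inclusion–exclusion the count is 680 − 854 + 205 − 1 = 30.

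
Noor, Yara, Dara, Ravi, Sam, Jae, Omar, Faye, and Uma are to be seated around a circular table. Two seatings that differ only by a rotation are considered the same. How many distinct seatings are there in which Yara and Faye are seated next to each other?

Glue Yara and Faye into a block (2 internal orders). Seating 8 units around a circle gives (7)! arrangements.
So 2 × (7)! = 2 × 5040 = 10080.

10080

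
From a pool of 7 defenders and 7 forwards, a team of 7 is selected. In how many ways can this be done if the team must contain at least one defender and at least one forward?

Total 7-person selections from all 14: C(14,7) = 3432.
Selections missing a whole group: no defenders → C(7,7) = 1; no forwards → C(7,7) = 1.
Both groups omitted at once is impossible, so 3432 − 2 = 3430.

3430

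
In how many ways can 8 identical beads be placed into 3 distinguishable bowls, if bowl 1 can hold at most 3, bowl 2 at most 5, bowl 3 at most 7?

23

By stars and bars, unrestricted non-negative solutions to x_1+…+x_3 = 8 number C(8+2,2) = 45.
Subtract solutions that violate a single cap (substitute x_i' = x_i − (cap_i+1)): x_1 ≥ 4 gives C(6,2) = 15; x_2 ≥ 6 gives C(4,2) = 6; x_3 ≥ 8 gives C(2,2) = 1. Together 22.
No two caps can be exceeded simultaneously, so the pair terms are all 0.
By inclusion–exclusion the count is 45 − 22 + 0 = 23.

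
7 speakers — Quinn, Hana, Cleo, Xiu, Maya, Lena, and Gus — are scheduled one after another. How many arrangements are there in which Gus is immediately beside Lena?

Treat {Gus, Lena} as a single unit. There are 6 units to order, and the pair itself can be ordered 2 ways.
So the count is 2·(6)! = 1440.

1440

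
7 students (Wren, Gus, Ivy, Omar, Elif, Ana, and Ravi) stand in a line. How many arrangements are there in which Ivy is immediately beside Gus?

1440

Treat {Ivy, Gus} as a single unit. There are 6 units to order, and the pair itself can be ordered 2 ways.
That gives 2 × 6! = 2 × 720 = 1440.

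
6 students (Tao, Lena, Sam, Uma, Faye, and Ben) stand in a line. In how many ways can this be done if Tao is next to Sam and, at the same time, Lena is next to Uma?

Treat {Tao,Sam} as one block (2 orders) and {Lena,Uma} as another (2 orders).
That leaves 4 units to arrange: 2 × 2 × 4! = 4 × 24 = 96.

96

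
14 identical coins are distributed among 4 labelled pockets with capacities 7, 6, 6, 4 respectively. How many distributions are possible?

Ignoring the caps, the number of non-negative solutions to x_1+…+x_4 = 14 is C(17,3) = 680.
Subtract solutions that violate a single cap (substitute x_i' = x_i − (cap_i+1)): x_1 ≥ 8 gives C(9,3) = 84; x_2 ≥ 7 gives C(10,3) = 120; x_3 ≥ 7 gives C(10,3) = 120; x_4 ≥ 5 gives C(12,3) = 220. Together 544.
Add back pairs where two caps are both exceeded: 0 + 0 + 4 + 1 + 10 + 10 = 25.
By inclusion–exclusion the count is 680 − 544 + 25 = 161.

161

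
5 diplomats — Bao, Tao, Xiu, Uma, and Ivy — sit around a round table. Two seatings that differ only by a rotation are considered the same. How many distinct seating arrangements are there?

Around a circle, 5 distinct people have 5!/5 = (4)! = 24 rotationally distinct seatings.

24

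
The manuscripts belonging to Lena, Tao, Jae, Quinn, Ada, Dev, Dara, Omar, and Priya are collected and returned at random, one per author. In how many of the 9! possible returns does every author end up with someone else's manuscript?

133496

This is the derangement count D_9: permutations of 9 items with no fixed point.
By inclusion–exclusion this is Σ_{j=0}^{9} (−1)^j C(9,j)·(9−j)!.
Computing: 362880 − 362880 + 181440 − 60480 + 15120 − 3024 + 504 − 72 + 9 − 1 = 133496.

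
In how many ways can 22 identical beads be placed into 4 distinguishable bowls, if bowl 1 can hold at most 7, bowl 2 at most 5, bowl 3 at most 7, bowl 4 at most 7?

35

By stars and bars, unrestricted non-negative solutions to x_1+…+x_4 = 22 number C(22+3,3) = 2300.
Subtract solutions that violate a single cap (substitute x_i' = x_i − (cap_i+1)): x_1 ≥ 8 gives C(17,3) = 680; x_2 ≥ 6 gives C(19,3) = 969; x_3 ≥ 8 gives C(17,3) = 680; x_4 ≥ 8 gives C(17,3) = 680. Together 3009.
Add back pairs where two caps are both exceeded: 165 + 84 + 84 + 165 + 165 + 84 = 747.
Subtract triples: 1 + 1 + 0 + 1 = 3.
By inclusion–exclusion the count is 2300 − 3009 + 747 − 3 = 35.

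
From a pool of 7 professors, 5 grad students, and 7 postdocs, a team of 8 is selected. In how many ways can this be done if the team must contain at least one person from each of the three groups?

Total 8-person selections from all 19: C(19,8) = 75582.
Subtract selections that omit an entire group: no professors → C(12,8) = 495; no grad students → C(14,8) = 3003; no postdocs → C(12,8) = 495.
Add back selections omitting two groups (i.e. drawn from a single group): C(7,8) + C(5,8) + C(7,8) = 0.
By inclusion–exclusion: 75582 − 3993 + 0 = 71589.

71589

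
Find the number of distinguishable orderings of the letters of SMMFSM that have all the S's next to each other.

20

Treat the 2 copies of S as a single block. The multiset to arrange is then {SS, F, M, M, M}, 5 items in all.
That gives (5)!/(3!) = 20 arrangements.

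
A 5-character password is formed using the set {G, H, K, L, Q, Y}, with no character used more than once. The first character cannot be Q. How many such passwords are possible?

The first character has 6−1 = 5 choices (anything except Q).
The remaining 4 characters are filled from the other 5 symbols without repetition: 5 × 4 × 3 × 2 = 120.
Total: 5 × 120 = 600.

600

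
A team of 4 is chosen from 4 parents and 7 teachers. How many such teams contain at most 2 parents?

Split by how many parents are chosen (0 through 2).
Sum: C(4,0)·C(7,4) + C(4,1)·C(7,3) + C(4,2)·C(7,2) = 35 + 140 + 126 = 301.

301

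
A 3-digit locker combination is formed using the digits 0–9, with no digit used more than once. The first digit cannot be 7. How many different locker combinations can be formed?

648

The first digit has 10−1 = 9 choices (anything except 7).
The remaining 2 digits are filled from the other 9 symbols without repetition: 9 × 8 = 72.
Total: 9 × 72 = 648.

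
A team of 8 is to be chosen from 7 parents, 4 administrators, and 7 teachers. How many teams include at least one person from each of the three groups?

Total 8-person selections from all 18: C(18,8) = 43758.
Subtract selections that omit an entire group: no parents → C(11,8) = 165; no administrators → C(14,8) = 3003; no teachers → C(11,8) = 165.
Add back selections omitting two groups (i.e. drawn from a single group): C(7,8) + C(4,8) + C(7,8) = 0.
By inclusion–exclusion: 43758 − 3333 + 0 = 40425.

40425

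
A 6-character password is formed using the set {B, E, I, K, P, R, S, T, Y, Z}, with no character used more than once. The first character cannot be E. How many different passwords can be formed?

136080

The first character has 10−1 = 9 choices (anything except E).
The remaining 5 characters are filled from the other 9 symbols without repetition: 9 × 8 × 7 × 6 × 5 = 15120.
Total: 9 × 15120 = 136080.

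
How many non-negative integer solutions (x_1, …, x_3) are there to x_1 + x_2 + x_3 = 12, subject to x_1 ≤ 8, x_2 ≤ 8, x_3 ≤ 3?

Without the upper bounds there are C(14,2) = 91 ways to split 12 among 3 variables.
Subtract solutions that violate a single cap (substitute x_i' = x_i − (cap_i+1)): x_1 ≥ 9 gives C(5,2) = 10; x_2 ≥ 9 gives C(5,2) = 10; x_3 ≥ 4 gives C(10,2) = 45. Together 65.
No two caps can be exceeded simultaneously, so the pair terms are all 0.
By inclusion–exclusion the count is 91 − 65 + 0 = 26.

26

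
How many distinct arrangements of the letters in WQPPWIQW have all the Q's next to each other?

420

Treat the 2 copies of Q as a single block. The multiset to arrange is then {QQ, I, P, P, W, W, W}, 7 items in all.
That gives (7)!/(3!·2!) = 420 arrangements.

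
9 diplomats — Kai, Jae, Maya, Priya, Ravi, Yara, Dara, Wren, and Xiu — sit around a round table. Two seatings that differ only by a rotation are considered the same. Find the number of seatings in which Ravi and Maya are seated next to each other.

Treat {Ravi, Maya} as one unit (2 internal orders) and seat the resulting 8 units around the table: (7)! circular arrangements.
So 2 × (7)! = 2 × 5040 = 10080.

10080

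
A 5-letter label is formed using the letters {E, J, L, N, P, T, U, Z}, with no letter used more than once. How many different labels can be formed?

6720

This is a permutation of 5 out of 8: P(8,5) = 8!/3!.
8 × 7 × 6 × 5 × 4 = 6720.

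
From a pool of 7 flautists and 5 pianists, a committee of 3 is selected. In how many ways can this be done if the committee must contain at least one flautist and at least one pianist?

175

With no constraint there are C(12,3) = 220 possible selections.
Selections missing a whole group: no flautists → C(5,3) = 10; no pianists → C(7,3) = 35.
Both groups omitted at once is impossible, so 220 − 45 = 175.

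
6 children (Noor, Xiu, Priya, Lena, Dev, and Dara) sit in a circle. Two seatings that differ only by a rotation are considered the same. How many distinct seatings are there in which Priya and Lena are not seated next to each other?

72

All circular seatings of 6 people number (5)! = 120.
Seatings with Priya beside Lena: treat them as a block with 2 internal orders, giving 2 × (4)! = 48.
Subtracting, 120 − 48 = 72.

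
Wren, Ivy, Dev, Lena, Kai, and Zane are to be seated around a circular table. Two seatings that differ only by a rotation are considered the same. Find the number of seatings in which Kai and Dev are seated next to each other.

Glue Kai and Dev into a block (2 internal orders). Seating 5 units around a circle gives (4)! arrangements.
So 2 × (4)! = 2 × 24 = 48.

48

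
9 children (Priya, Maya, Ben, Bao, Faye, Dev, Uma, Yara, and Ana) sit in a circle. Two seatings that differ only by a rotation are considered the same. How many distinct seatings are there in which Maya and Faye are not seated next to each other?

All circular seatings of 9 people number (8)! = 40320.
Those with Maya next to Faye: fuse the pair into one unit and seat 8 units around a circle — 2·(7)! = 10080.
Subtracting, 40320 − 10080 = 30240.

30240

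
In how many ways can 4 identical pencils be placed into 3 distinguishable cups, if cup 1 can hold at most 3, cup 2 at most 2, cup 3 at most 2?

By stars and bars, unrestricted non-negative solutions to x_1+…+x_3 = 4 number C(4+2,2) = 15.
Subtract solutions that violate a single cap (substitute x_i' = x_i − (cap_i+1)): x_1 ≥ 4 gives C(2,2) = 1; x_2 ≥ 3 gives C(3,2) = 3; x_3 ≥ 3 gives C(3,2) = 3. Together 7.
No two caps can be exceeded simultaneously, so the pair terms are all 0.
By inclusion–exclusion the count is 15 − 7 + 0 = 8.

8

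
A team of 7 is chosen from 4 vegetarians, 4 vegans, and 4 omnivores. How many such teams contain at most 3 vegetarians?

736

Split by how many vegetarians are chosen (0 through 3).
Sum: C(4,0)·C(8,7) + C(4,1)·C(8,6) + C(4,2)·C(8,5) + C(4,3)·C(8,4) = 8 + 112 + 336 + 280 = 736.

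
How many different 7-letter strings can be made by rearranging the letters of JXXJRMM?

Letter multiplicities in JXXJRMM: J×2, M×2, R×1, X×2.
So there are 7! / (2!·2!·2!) = 630 distinguishable arrangements.

630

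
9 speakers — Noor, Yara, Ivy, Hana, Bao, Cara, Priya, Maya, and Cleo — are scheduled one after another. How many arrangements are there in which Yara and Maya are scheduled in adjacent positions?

Glue Yara and Maya into one block (2 internal orders), leaving 8 units to arrange in a row.
So the count is 2·(8)! = 80640.

80640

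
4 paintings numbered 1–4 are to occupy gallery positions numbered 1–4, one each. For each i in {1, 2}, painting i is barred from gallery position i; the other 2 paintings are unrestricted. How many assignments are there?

14

Let Aᵢ (for i ∈ {1, 2}) be the placements that put painting i in its forbidden gallery position. Any j of these fix j positions, leaving (4−j)! ways to fill the rest, and there are C(2,j) ways to pick which j.
By inclusion–exclusion, the number of valid placements is Σ_{j=0}^{2} (−1)^j C(2,j)·(4−j)!.
Computing: 24 − 12 + 2 = 14.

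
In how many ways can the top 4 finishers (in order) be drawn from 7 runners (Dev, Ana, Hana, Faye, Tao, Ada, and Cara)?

840

There are 7 choices for 1st place, 6 for 2nd, and so on down to 4 for position 4.
That gives 7 × 6 × 5 × 4 = 840.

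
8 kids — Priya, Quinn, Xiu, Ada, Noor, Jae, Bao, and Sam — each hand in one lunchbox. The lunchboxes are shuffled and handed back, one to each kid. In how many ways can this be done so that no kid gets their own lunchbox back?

Count assignments avoiding every fixed point. For any j of the 8 kids fixed to their own lunchbox, the other 8−j can be arranged in (8−j)! ways.
By inclusion–exclusion this is Σ_{j=0}^{8} (−1)^j C(8,j)·(8−j)!.
Computing: 40320 − 40320 + 20160 − 6720 + 1680 − 336 + 56 − 8 + 1 = 14833.

14833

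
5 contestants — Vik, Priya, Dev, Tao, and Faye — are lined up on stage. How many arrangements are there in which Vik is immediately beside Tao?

Treat {Vik, Tao} as a single unit. There are 4 units to order, and the pair itself can be ordered 2 ways.
That gives 2 × 4! = 2 × 24 = 48.

48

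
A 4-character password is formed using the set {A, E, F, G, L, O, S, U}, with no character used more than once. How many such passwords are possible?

This is a permutation of 4 out of 8: P(8,4) = 8!/4!.
8 × 7 × 6 × 5 = 1680.

1680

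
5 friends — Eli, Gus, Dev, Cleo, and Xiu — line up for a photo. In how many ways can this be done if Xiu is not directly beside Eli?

72

Of the 5! = 120 arrangements, those with Xiu and Eli adjacent number 2 × 4! = 48 (treat the pair as a block with 2 internal orders).
So 120 − 48 = 72 arrangements keep them apart.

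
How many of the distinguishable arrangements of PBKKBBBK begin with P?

Fix P in the first position and arrange the remaining 7 letters.
Those 7 letters have B appearing 4 times and K appearing 3 times, giving (7)!/(4!·3!) = 35.

35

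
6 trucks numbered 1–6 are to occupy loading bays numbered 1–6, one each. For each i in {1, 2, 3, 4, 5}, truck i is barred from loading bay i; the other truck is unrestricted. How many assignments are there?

Let Aᵢ (for 1 ≤ i ≤ 5) be the placements that put truck i in its forbidden loading bay. Any j of these fix j positions, leaving (6−j)! ways to fill the rest, and there are C(5,j) ways to pick which j.
By inclusion–exclusion, the number of valid placements is Σ_{j=0}^{5} (−1)^j C(5,j)·(6−j)!.
Computing: 720 − 600 + 240 − 60 + 10 − 1 = 309.

309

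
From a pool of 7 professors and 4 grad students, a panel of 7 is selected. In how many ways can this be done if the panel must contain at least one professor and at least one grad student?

329

Total 7-person selections from all 11: C(11,7) = 330.
Selections missing a whole group: no professors → C(4,7) = 0; no grad students → C(7,7) = 1.
Both groups omitted at once is impossible, so 330 − 1 = 329.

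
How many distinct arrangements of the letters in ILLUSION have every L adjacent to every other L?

2520

Treat the 2 copies of L as a single block. The multiset to arrange is then {LL, I, I, N, O, S, U}, 7 items in all.
That gives (7)!/(2!) = 2520 arrangements.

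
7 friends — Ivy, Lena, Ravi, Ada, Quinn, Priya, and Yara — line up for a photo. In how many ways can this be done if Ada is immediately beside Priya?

Glue Ada and Priya into one block (2 internal orders), leaving 6 units to arrange in a row.
So the count is 2·(6)! = 1440.

1440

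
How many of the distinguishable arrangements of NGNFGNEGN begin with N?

1120

Fix N in the first position and arrange the remaining 8 letters.
Those 8 letters have G appearing 3 times and N appearing 3 times, giving (8)!/(3!·3!) = 1120.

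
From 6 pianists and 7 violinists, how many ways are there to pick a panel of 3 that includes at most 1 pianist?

161

Split by how many pianists are chosen (0 through 1).
Sum: C(6,0)·C(7,3) + C(6,1)·C(7,2) = 35 + 126 = 161.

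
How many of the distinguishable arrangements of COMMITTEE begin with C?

Fix C in the first position and arrange the remaining 8 letters.
Those 8 letters have E appearing twice, M appearing twice, and T appearing twice, giving (8)!/(2!·2!·2!) = 5040.

5040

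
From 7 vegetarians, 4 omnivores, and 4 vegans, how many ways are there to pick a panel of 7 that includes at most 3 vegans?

6270

Split by how many vegans are chosen (0 through 3).
Sum: C(4,0)·C(11,7) + C(4,1)·C(11,6) + C(4,2)·C(11,5) + C(4,3)·C(11,4) = 330 + 1848 + 2772 + 1320 = 6270.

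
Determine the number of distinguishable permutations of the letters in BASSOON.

1260

Letter multiplicities in BASSOON: A×1, B×1, N×1, O×2, S×2.
The number of distinct arrangements is 7!/(2!·2!) = 5040/4 = 1260.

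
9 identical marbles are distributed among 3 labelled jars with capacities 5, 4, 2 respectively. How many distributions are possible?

6

Without the upper bounds there are C(11,2) = 55 ways to split 9 among 3 jars.
Subtract solutions that violate a single cap (substitute x_i' = x_i − (cap_i+1)): x_1 ≥ 6 gives C(5,2) = 10; x_2 ≥ 5 gives C(6,2) = 15; x_3 ≥ 3 gives C(8,2) = 28. Together 53.
Add back pairs where two caps are both exceeded: 0 + 1 + 3 = 4.
By inclusion–exclusion the count is 55 − 53 + 4 = 6.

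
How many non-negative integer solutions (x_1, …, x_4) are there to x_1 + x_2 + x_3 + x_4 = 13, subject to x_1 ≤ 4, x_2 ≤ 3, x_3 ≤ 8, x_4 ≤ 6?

By stars and bars, unrestricted non-negative solutions to x_1+…+x_4 = 13 number C(13+3,3) = 560.
Subtract solutions that violate a single cap (substitute x_i' = x_i − (cap_i+1)): x_1 ≥ 5 gives C(11,3) = 165; x_2 ≥ 4 gives C(12,3) = 220; x_3 ≥ 9 gives C(7,3) = 35; x_4 ≥ 7 gives C(9,3) = 84. Together 504.
Add back pairs where two caps are both exceeded: 35 + 0 + 4 + 1 + 10 + 0 = 50.
By inclusion–exclusion the count is 560 − 504 + 50 = 106.

106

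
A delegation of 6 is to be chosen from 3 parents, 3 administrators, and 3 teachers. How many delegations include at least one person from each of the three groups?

81

With no constraint there are C(9,6) = 84 possible selections.
Selections missing a whole group: no parents → C(6,6) = 1; no administrators → C(6,6) = 1; no teachers → C(6,6) = 1.
Add back selections omitting two groups (i.e. drawn from a single group): C(3,6) + C(3,6) + C(3,6) = 0.
By inclusion–exclusion: 84 − 3 + 0 = 81.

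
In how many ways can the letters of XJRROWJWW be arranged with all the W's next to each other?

1260

Treat the 3 copies of W as a single block. The multiset to arrange is then {WWW, J, J, O, R, R, X}, 7 items in all.
That gives (7)!/(2!·2!) = 1260 arrangements.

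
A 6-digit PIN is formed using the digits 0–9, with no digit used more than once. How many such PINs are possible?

151200

With no repetition, fill the 6 digits in order: 10 choices, then 9, down to 5.
10 × 9 × 8 × 7 × 6 × 5 = 151200.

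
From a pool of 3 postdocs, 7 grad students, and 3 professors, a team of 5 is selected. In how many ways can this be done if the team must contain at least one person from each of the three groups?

798

Total 5-person selections from all 13: C(13,5) = 1287.
Subtract selections that omit an entire group: no postdocs → C(10,5) = 252; no grad students → C(6,5) = 6; no professors → C(10,5) = 252.
Add back selections omitting two groups (i.e. drawn from a single group): C(3,5) + C(7,5) + C(3,5) = 21.
By inclusion–exclusion: 1287 − 510 + 21 = 798.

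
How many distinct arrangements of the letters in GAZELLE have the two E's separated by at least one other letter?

900

Total arrangements of GAZELLE: 7!/(2!·2!) = 1260.
If the two E's are adjacent, glue them into one block, leaving 6 items to arrange: (6)!/(2!) = 360 ways.
Subtracting, 1260 − 360 = 900 arrangements keep the E's apart.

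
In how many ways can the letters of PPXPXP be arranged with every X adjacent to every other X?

5

Treat the 2 copies of X as a single block. The multiset to arrange is then {XX, P, P, P, P}, 5 items in all.
That gives (5)!/(4!) = 5 arrangements.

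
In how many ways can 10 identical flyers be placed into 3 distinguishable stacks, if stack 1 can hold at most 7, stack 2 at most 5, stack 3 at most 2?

Without the upper bounds there are C(12,2) = 66 ways to split 10 among 3 stacks.
Subtract solutions that violate a single cap (substitute x_i' = x_i − (cap_i+1)): x_1 ≥ 8 gives C(4,2) = 6; x_2 ≥ 6 gives C(6,2) = 15; x_3 ≥ 3 gives C(9,2) = 36. Together 57.
Add back pairs where two caps are both exceeded: 0 + 0 + 3 = 3.
By inclusion–exclusion the count is 66 − 57 + 3 = 12.

12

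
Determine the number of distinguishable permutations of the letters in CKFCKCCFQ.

3780

CKFCKCCFQ has 9 letters with C appearing 4 times, F appearing twice, and K appearing twice.
So there are 9! / (4!·2!·2!) = 3780 distinguishable arrangements.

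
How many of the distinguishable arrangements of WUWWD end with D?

4

With the last slot taken by D, it remains to arrange the other 4 letters (WUWW).
Those 4 letters have W appearing 3 times, giving (4)!/(3!) = 4.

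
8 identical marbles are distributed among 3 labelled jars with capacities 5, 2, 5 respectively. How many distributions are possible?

Ignoring the caps, the number of non-negative solutions to x_1+…+x_3 = 8 is C(10,2) = 45.
Subtract solutions that violate a single cap (substitute x_i' = x_i − (cap_i+1)): x_1 ≥ 6 gives C(4,2) = 6; x_2 ≥ 3 gives C(7,2) = 21; x_3 ≥ 6 gives C(4,2) = 6. Together 33.
No two caps can be exceeded simultaneously, so the pair terms are all 0.
By inclusion–exclusion the count is 45 − 33 + 0 = 12.

12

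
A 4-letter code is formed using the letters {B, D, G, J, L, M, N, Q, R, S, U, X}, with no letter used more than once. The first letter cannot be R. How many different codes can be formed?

The first letter has 12−1 = 11 choices (anything except R).
The remaining 3 letters are filled from the other 11 symbols without repetition: 11 × 10 × 9 = 990.
Total: 11 × 990 = 10890.

10890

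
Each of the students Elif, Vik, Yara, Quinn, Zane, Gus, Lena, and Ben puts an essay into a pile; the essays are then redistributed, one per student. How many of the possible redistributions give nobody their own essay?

Let Aᵢ be the assignments in which student i gets their own essay. We want the size of the complement of A₁∪…∪A_8.
By inclusion–exclusion this is Σ_{j=0}^{8} (−1)^j C(8,j)·(8−j)!.
Computing: 40320 − 40320 + 20160 − 6720 + 1680 − 336 + 56 − 8 + 1 = 14833.

14833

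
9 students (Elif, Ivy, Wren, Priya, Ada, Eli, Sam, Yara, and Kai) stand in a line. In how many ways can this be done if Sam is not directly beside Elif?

Of the 9! = 362880 arrangements, those with Sam and Elif adjacent number 2 × 8! = 80640 (treat the pair as a block with 2 internal orders).
So 362880 − 80640 = 282240 arrangements keep them apart.

282240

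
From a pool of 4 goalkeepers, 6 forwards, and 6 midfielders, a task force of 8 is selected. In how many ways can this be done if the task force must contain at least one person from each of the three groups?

Unrestricted: C(16,8) = 12870 ways to pick any 8 of the 16.
Subtract selections that omit an entire group: no goalkeepers → C(12,8) = 495; no forwards → C(10,8) = 45; no midfielders → C(10,8) = 45.
Add back selections omitting two groups (i.e. drawn from a single group): C(4,8) + C(6,8) + C(6,8) = 0.
By inclusion–exclusion: 12870 − 585 + 0 = 12285.

12285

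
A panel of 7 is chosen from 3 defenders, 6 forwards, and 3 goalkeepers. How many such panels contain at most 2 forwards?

96

Split by how many forwards are chosen (0 through 2).
Sum: C(6,0)·C(6,7) + C(6,1)·C(6,6) + C(6,2)·C(6,5) = 0 + 6 + 90 = 96.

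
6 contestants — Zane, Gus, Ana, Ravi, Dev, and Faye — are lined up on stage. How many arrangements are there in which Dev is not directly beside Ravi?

Of the 6! = 720 arrangements, those with Dev and Ravi adjacent number 2 × 5! = 240 (treat the pair as a block with 2 internal orders).
So 720 − 240 = 480 arrangements keep them apart.

480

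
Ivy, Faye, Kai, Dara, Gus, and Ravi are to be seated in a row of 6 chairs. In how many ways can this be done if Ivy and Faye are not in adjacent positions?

480

There are 6! = 720 arrangements in all. If Ivy and Faye are adjacent, merging them into one block gives 2·(5)! = 240 arrangements.
Complementary counting: 720 − 240 = 480.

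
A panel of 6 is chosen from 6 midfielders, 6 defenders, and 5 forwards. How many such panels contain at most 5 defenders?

12375

Split by how many defenders are chosen (0 through 5).
Sum: C(6,0)·C(11,6) + C(6,1)·C(11,5) + C(6,2)·C(11,4) + C(6,3)·C(11,3) + C(6,4)·C(11,2) + C(6,5)·C(11,1) = 462 + 2772 + 4950 + 3300 + 825 + 66 = 12375.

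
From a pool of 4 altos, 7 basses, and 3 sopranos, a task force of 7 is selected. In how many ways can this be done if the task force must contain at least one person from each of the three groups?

Unrestricted: C(14,7) = 3432 ways to pick any 7 of the 14.
Selections missing a whole group: no altos → C(10,7) = 120; no basses → C(7,7) = 1; no sopranos → C(11,7) = 330.
Add back selections omitting two groups (i.e. drawn from a single group): C(4,7) + C(7,7) + C(3,7) = 1.
By inclusion–exclusion: 3432 − 451 + 1 = 2982.

2982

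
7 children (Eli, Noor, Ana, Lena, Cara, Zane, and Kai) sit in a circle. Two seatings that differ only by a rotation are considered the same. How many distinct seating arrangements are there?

Fix one person's seat to break rotational symmetry; the remaining 6 people can be arranged in (6)! = 720 ways.

720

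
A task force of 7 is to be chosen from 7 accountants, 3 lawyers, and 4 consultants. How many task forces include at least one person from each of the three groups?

Unrestricted: C(14,7) = 3432 ways to pick any 7 of the 14.
Selections missing a whole group: no accountants → C(7,7) = 1; no lawyers → C(11,7) = 330; no consultants → C(10,7) = 120.
Add back selections omitting two groups (i.e. drawn from a single group): C(7,7) + C(3,7) + C(4,7) = 1.
By inclusion–exclusion: 3432 − 451 + 1 = 2982.

2982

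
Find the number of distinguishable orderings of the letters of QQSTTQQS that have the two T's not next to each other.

315

There are 8!/(4!·2!·2!) = 420 arrangements of QQSTTQQS in total.
Arrangements with the T's together: treat TT as one letter, giving (7)!/(4!·2!) = 105.
Subtracting, 420 − 105 = 315 arrangements keep the T's apart.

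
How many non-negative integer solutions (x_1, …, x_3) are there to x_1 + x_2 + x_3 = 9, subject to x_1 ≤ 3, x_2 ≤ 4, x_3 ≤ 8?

By stars and bars, unrestricted non-negative solutions to x_1+…+x_3 = 9 number C(9+2,2) = 55.
Subtract solutions that violate a single cap (substitute x_i' = x_i − (cap_i+1)): x_1 ≥ 4 gives C(7,2) = 21; x_2 ≥ 5 gives C(6,2) = 15; x_3 ≥ 9 gives C(2,2) = 1. Together 37.
Add back pairs where two caps are both exceeded: 1 + 0 + 0 = 1.
By inclusion–exclusion the count is 55 − 37 + 1 = 19.

19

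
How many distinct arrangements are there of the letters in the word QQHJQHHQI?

Letter multiplicities in QQHJQHHQI: H×3, I×1, J×1, Q×4.
So there are 9! / (4!·3!) = 2520 distinguishable arrangements.

2520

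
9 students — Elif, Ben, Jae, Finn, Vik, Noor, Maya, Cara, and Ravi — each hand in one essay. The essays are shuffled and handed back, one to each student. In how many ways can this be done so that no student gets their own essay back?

133496

Count assignments avoiding every fixed point. For any j of the 9 students fixed to their own essay, the other 9−j can be arranged in (9−j)! ways.
By inclusion–exclusion this is Σ_{j=0}^{9} (−1)^j C(9,j)·(9−j)!.
Computing: 362880 − 362880 + 181440 − 60480 + 15120 − 3024 + 504 − 72 + 9 − 1 = 133496.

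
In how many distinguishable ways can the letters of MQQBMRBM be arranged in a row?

1680

The 8 letters of MQQBMRBM have repeats: B appearing twice, M appearing 3 times, and Q appearing twice.
The number of distinct arrangements is 8!/(3!·2!·2!) = 40320/24 = 1680.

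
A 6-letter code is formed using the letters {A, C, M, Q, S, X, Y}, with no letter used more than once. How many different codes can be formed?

5040

This is a permutation of 6 out of 7: P(7,6) = 7!/1!.
That product is 7 × 6 × 5 × 4 × 3 × 2 = 5040.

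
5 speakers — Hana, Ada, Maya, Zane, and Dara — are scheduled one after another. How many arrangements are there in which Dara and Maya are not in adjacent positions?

Of the 5! = 120 arrangements, those with Dara and Maya adjacent number 2 × 4! = 48 (treat the pair as a block with 2 internal orders).
So 120 − 48 = 72 arrangements keep them apart.

72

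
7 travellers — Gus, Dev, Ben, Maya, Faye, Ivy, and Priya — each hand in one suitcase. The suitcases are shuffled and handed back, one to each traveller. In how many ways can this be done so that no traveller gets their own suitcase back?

Count assignments avoiding every fixed point. For any j of the 7 travellers fixed to their own suitcase, the other 7−j can be arranged in (7−j)! ways.
By inclusion–exclusion this is Σ_{j=0}^{7} (−1)^j C(7,j)·(7−j)!.
Computing: 5040 − 5040 + 2520 − 840 + 210 − 42 + 7 − 1 = 1854.

1854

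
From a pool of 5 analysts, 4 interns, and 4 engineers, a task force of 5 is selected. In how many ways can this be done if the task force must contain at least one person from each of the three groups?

With no constraint there are C(13,5) = 1287 possible selections.
Subtract selections that omit an entire group: no analysts → C(8,5) = 56; no interns → C(9,5) = 126; no engineers → C(9,5) = 126.
Add back selections omitting two groups (i.e. drawn from a single group): C(5,5) + C(4,5) + C(4,5) = 1.
By inclusion–exclusion: 1287 − 308 + 1 = 980.

980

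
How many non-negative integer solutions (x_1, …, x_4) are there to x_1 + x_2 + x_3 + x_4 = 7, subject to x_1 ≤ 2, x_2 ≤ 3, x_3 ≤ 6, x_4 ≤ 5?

Ignoring the caps, the number of non-negative solutions to x_1+…+x_4 = 7 is C(10,3) = 120.
Subtract solutions that violate a single cap (substitute x_i' = x_i − (cap_i+1)): x_1 ≥ 3 gives C(7,3) = 35; x_2 ≥ 4 gives C(6,3) = 20; x_3 ≥ 7 gives C(3,3) = 1; x_4 ≥ 6 gives C(4,3) = 4. Together 60.
Add back pairs where two caps are both exceeded: 1 + 0 + 0 + 0 + 0 + 0 = 1.
By inclusion–exclusion the count is 120 − 60 + 1 = 61.

61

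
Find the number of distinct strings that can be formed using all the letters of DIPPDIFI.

1680

Letter multiplicities in DIPPDIFI: D×2, F×1, I×3, P×2.
Dividing 8! = 40320 by 3!·2!·2! = 24 for the repeated letters gives 1680.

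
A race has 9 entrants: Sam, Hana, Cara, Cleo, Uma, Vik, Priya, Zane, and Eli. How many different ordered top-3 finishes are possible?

There are 9 choices for 1st place, 8 for 2nd, and 7 for 3rd.
That gives 9 × 8 × 7 = 504.

504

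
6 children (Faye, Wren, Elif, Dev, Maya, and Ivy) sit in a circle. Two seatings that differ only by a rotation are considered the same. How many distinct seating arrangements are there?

Seat Faye anywhere (absorbing the rotational symmetry), then permute the other 5: (5)! = 120.

120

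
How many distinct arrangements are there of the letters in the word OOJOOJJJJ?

126

Letter multiplicities in OOJOOJJJJ: J×5, O×4.
So there are 9! / (5!·4!) = 126 distinguishable arrangements.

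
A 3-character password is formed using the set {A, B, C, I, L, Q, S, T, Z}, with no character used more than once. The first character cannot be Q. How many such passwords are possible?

448

The first character has 9−1 = 8 choices (anything except Q).
The remaining 2 characters are filled from the other 8 symbols without repetition: 8 × 7 = 56.
Total: 8 × 56 = 448.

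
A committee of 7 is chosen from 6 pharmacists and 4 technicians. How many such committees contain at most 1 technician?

4

Split by how many technicians are chosen (0 through 1).
Sum: C(4,0)·C(6,7) + C(4,1)·C(6,6) = 0 + 4 = 4.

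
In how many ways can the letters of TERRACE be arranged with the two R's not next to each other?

900

Total arrangements of TERRACE: 7!/(2!·2!) = 1260.
Arrangements with the R's together: treat RR as one letter, giving (6)!/(2!) = 360.
Hence 1260 − 360 = 900.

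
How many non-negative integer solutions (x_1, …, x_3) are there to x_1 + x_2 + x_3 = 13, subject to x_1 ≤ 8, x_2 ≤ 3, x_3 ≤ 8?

Without the upper bounds there are C(15,2) = 105 ways to split 13 among 3 variables.
Subtract solutions that violate a single cap (substitute x_i' = x_i − (cap_i+1)): x_1 ≥ 9 gives C(6,2) = 15; x_2 ≥ 4 gives C(11,2) = 55; x_3 ≥ 9 gives C(6,2) = 15. Together 85.
Add back pairs where two caps are both exceeded: 1 + 0 + 1 = 2.
By inclusion–exclusion the count is 105 − 85 + 2 = 22.

22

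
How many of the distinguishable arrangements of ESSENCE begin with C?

60

With the first slot taken by C, it remains to arrange the other 6 letters (ESSENE).
Those 6 letters have E appearing 3 times and S appearing twice, giving (6)!/(3!·2!) = 60.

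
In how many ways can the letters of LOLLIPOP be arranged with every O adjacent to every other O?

420

Treat the 2 copies of O as a single block. The multiset to arrange is then {OO, I, L, L, L, P, P}, 7 items in all.
That gives (7)!/(3!·2!) = 420 arrangements.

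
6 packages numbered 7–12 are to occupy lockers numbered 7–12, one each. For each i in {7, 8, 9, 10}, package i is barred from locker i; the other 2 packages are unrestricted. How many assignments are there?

362

Let Aᵢ (for 7 ≤ i ≤ 10) be the placements that put package i in its forbidden locker. Any j of these fix j positions, leaving (6−j)! ways to fill the rest, and there are C(4,j) ways to pick which j.
By inclusion–exclusion, the number of valid placements is Σ_{j=0}^{4} (−1)^j C(4,j)·(6−j)!.
Computing: 720 − 480 + 144 − 24 + 2 = 362.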